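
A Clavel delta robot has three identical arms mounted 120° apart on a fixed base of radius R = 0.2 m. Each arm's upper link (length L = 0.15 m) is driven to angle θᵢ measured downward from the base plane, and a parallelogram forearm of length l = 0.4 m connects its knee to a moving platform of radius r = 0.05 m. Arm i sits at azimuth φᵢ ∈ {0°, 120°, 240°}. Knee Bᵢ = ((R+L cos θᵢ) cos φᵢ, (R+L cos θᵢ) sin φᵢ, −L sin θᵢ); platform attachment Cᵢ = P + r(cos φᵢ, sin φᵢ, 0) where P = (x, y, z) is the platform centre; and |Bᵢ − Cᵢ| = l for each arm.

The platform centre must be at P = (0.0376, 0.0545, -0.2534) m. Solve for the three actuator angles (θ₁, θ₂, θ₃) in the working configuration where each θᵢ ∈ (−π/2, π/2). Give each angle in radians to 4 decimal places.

θ₁ = -0.3490, θ₂ = -0.2620, θ₃ = 0.4363

arm 1 (φ=0.0°): x'=0.0376, y'=0.0545
  A cos θ + B sin θ = C:  0.1124·cos θ + -0.2534·sin θ = 0.1923
  θ1 = atan2(B,A) + arccos(C/0.2772) = -0.3490
φ2=120.0° → target in arm frame (0.0284, -0.0598)
  A=0.1216, B=-0.2534, C=(l²−L²−A²−y'²−z²)/(2L)=0.1831
  γ=atan2(-0.2534,0.1216)=-1.1234;  ψ=arccos(0.6514)=0.8614;  θ2=γ+ψ≈-0.2620
rotate P by −φ3: (-0.0660, 0.0053, -0.2534)
  A=0.2160, B=-0.2534, C=(l²−L²−A²−y'²−z²)/(2L)=0.0887
  θ3 = atan2(B,A) + arccos(C/0.3330) = 0.4363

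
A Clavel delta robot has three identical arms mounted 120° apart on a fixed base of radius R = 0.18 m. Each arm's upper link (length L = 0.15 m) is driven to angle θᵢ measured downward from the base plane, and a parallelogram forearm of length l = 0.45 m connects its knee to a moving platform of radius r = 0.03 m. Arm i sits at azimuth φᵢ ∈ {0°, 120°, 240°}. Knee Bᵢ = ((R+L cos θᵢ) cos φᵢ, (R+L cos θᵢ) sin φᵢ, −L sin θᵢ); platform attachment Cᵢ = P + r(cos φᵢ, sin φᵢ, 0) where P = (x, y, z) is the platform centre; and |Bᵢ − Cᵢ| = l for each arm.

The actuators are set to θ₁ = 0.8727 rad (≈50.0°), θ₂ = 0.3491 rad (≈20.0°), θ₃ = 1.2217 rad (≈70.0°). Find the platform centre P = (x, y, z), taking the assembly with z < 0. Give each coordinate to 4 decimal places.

φ1=0.0°: virtual centre (0.2464, 0.0000, -0.1149), radius l
centre 2 = (0.2910·cos120.0°, 0.2910·sin120.0°, -0.0513) = (-0.1455, 0.2520, -0.0513)
arm 3 at φ=240.0°: e+L cos θ3 = 0.2013;  centre 3 = (-0.1007, -0.1743, -0.1410)
eliminate P² terms by subtracting sphere 1 from 2 and 3
plane₁₂: -0.7838x+0.5039y+0.1272z = 0.0134
Cramer: x(z) = 0.0035+0.0291z;  y(z) = 0.0319-0.2072z
into |P−centre ₁|² = l²: 1.0438z² + 0.2025z + -0.1293 = 0;  Δ = 0.5807;  z = -0.4620 or 0.2680 → z<0 root = -0.4620
x = -0.0100, y = 0.1276

(-0.0100, 0.1276, -0.4620)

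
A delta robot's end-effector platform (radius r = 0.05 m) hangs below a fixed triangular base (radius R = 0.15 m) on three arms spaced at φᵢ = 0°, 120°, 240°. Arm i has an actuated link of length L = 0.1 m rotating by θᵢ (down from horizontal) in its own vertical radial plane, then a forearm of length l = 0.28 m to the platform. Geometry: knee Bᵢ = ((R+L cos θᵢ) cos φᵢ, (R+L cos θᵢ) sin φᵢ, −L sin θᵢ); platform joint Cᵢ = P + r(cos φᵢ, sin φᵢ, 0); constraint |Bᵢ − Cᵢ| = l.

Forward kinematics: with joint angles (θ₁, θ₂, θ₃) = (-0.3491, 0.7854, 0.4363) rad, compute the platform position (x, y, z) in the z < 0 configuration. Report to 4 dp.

(0.0750, -0.0285, -0.2176)

O1 = (0.1940·cos0.0°, 0.1940·sin0.0°, 0.0342) = (0.1940, 0.0000, 0.0342)
arm 2 at φ=120.0°: (R−r)+L cos θ2 = 0.1707;  O2 = (-0.0854, 0.1478, -0.0707)
O3 = (0.1906·cos240.0°, 0.1906·sin240.0°, -0.0423) = (-0.0953, -0.1651, -0.0423)
eliminate P² terms by subtracting sphere 1 from 2 and 3
[-0.5586 0.2957 -0.2098]·P = -0.0047;  [-0.5786 -0.3302 -0.1529]·P = -0.0007
det = 0.3555;  x = 0.0049+-0.3221z,  y = -0.0065+0.1012z
into |P−O₁|² = l²: 1.1140z² + 0.0521z + -0.0414 = 0;  Δ = 0.1873;  z = -0.2176 or 0.1709 → z<0 root = -0.2176
x = 0.0750, y = -0.0285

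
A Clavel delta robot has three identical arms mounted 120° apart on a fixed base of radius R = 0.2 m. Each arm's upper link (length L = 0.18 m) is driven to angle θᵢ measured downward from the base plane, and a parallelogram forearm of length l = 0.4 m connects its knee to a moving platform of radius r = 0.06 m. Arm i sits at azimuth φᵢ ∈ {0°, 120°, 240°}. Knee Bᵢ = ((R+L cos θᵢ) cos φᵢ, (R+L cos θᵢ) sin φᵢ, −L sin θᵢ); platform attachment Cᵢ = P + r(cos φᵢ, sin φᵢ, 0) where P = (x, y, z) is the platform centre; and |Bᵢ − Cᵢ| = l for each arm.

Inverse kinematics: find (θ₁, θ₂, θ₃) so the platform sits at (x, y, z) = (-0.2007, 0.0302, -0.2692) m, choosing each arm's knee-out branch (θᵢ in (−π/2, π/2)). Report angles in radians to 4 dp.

φ1=0.0° → target in arm frame (-0.2007, 0.0302)
  A cos θ + B sin θ = C:  0.3407·cos θ + -0.2692·sin θ = -0.1718
  θ1 = atan2(B,A) + arccos(C/0.4342) = 1.3089
φ2=120.0° → target in arm frame (0.1265, 0.1587)
  A=0.0135, B=-0.2692, C=(l²−L²−A²−y'²−z²)/(2L)=0.0827
  √(A²+B²)=0.2695;  θ2 = -1.5207+1.2591 ≈ -0.2616
φ3=240.0° → target in arm frame (0.0742, -0.1889)
  e−x'=0.0658;  (l²−L²−(e−x')²−y'²−z²)/2L = 0.0420
  θ3 = atan2(B,A) + arccos(C/0.2771) = 0.0877

θ₁ = 1.3089, θ₂ = -0.2616, θ₃ = 0.0877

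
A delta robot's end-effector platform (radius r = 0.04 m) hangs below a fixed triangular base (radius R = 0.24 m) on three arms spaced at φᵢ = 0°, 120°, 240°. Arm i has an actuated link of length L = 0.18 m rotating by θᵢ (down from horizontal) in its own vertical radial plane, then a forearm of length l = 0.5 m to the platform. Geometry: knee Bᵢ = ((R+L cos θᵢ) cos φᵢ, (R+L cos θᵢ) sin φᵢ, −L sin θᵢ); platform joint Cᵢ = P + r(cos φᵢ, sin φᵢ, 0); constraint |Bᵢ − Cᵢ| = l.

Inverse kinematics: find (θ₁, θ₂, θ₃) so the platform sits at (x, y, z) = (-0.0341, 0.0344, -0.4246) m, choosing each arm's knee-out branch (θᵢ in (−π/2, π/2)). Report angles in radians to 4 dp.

arm 1 (φ=0.0°): x'=-0.0341, y'=0.0344
  A=0.2341, B=-0.4246, C=(l²−L²−A²−y'²−z²)/(2L)=-0.0519
  √(A²+B²)=0.4849;  θ1 = -1.0669+1.6780 ≈ 0.6110
arm 2 (φ=120.0°): x'=0.0468, y'=0.0123
  A cos θ + B sin θ = C:  0.1532·cos θ + -0.4246·sin θ = 0.0381
  √(A²+B²)=0.4514;  θ2 = -1.2246+1.4864 ≈ 0.2617
φ3=240.0° → target in arm frame (-0.0127, -0.0467)
  A cos θ + B sin θ = C:  0.2127·cos θ + -0.4246·sin θ = -0.0281
  √(A²+B²)=0.4749;  θ3 = -1.1063+1.6301 ≈ 0.5238

θ₁ = 0.6110, θ₂ = 0.2617, θ₃ = 0.5238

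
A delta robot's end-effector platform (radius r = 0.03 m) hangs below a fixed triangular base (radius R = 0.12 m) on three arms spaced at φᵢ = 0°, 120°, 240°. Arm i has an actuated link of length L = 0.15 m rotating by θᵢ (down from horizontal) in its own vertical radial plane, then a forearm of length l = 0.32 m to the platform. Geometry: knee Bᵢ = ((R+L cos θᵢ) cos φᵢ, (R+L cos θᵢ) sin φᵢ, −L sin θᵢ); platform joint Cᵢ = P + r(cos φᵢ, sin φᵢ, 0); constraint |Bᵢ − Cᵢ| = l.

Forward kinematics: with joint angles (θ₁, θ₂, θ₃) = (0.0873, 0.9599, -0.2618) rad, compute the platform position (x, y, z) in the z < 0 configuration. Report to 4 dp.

(0.0374, -0.1221, -0.2291)

φ1=0.0°: virtual centre (0.2394, 0.0000, -0.0131), radius l
φ2=120.0°: virtual centre (-0.0880, 0.1525, -0.1229), radius l
O3 = (0.2349·cos240.0°, 0.2349·sin240.0°, 0.0388) = (-0.1174, -0.2034, 0.0388)
|O₂|²−|O₁|² = -0.0114;  |O₃|²−|O₁|² = -0.0008
[-0.6549 0.3049 -0.2196]·P = -0.0114;  [-0.7137 -0.4068 0.1038]·P = -0.0008
Cramer: x(z) = 0.0101-0.1192z;  y(z) = -0.0157+0.4642z
sphere 1 gives Az²+Bz+C=0 with A=1.2297, B=0.0662, C=-0.0494;  B²−4AC=0.2473;  roots -0.2291, 0.1753;  negative root z = -0.2291
x = 0.0374, y = -0.1221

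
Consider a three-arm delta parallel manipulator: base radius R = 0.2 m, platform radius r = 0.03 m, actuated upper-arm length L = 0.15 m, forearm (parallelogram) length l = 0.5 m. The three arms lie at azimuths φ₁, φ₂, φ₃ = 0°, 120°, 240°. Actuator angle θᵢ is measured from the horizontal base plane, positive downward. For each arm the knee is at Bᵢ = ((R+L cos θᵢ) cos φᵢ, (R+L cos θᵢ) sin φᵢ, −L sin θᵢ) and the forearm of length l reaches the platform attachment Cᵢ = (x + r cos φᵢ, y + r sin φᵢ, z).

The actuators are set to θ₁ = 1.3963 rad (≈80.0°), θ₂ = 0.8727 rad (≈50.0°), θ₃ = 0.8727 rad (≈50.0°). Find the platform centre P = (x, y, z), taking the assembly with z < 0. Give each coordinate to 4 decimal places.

arm 1 at φ=0.0°: ρ1 = 0.1960;  O1 = (0.1960, 0.0000, -0.1477)
arm 2 at φ=120.0°: ρ2 = 0.2664;  O2 = (-0.1332, 0.2307, -0.1149)
arm 3 at φ=240.0°: ρ3 = 0.2664;  O3 = (-0.1332, -0.2307, -0.1149)
eliminate P² terms by subtracting sphere 1 from 2 and 3
[-0.6585 0.4614 0.0656]·P = 0.0239;  [-0.6585 -0.4614 0.0656]·P = 0.0239
Cramer: x(z) = -0.0363+0.0997z;  y(z) = 0.0000-0.0000z
sphere 1 gives Az²+Bz+C=0 with A=1.0099, B=0.2491, C=-0.1742;  B²−4AC=0.7657;  roots -0.5566, 0.3099;  negative root z = -0.5566
x = -0.0918, y = 0.0000

(-0.0918, 0.0000, -0.5566)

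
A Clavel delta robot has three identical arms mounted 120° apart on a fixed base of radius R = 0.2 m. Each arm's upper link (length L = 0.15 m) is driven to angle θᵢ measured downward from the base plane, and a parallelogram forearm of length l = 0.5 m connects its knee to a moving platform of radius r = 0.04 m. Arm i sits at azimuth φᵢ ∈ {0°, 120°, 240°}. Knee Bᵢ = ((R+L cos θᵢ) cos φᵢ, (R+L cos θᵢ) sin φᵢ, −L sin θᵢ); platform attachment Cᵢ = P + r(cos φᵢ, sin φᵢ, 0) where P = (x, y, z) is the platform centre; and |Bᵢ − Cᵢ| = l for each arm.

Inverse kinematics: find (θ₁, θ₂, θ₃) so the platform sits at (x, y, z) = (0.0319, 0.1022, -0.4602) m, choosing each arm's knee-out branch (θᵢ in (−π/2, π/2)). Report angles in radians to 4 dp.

arm 1 (φ=0.0°): x'=0.0319, y'=0.1022
  e−x'=0.1281;  (l²−L²−(e−x')²−y'²−z²)/2L = -0.0371
  √(A²+B²)=0.4777;  θ1 = -1.2993+1.6486 ≈ 0.3493
φ2=120.0° → target in arm frame (0.0726, -0.0787)
  A=0.0874, B=-0.4602, C=(l²−L²−A²−y'²−z²)/(2L)=0.0062
  √(A²+B²)=0.4684;  θ2 = -1.3830+1.5575 ≈ 0.1744
φ3=240.0° → target in arm frame (-0.1045, -0.0235)
  A=0.2645, B=-0.4602, C=(l²−L²−A²−y'²−z²)/(2L)=-0.1826
  θ3 = atan2(B,A) + arccos(C/0.5308) = 0.8727

θ₁ = 0.3493, θ₂ = 0.1744, θ₃ = 0.8727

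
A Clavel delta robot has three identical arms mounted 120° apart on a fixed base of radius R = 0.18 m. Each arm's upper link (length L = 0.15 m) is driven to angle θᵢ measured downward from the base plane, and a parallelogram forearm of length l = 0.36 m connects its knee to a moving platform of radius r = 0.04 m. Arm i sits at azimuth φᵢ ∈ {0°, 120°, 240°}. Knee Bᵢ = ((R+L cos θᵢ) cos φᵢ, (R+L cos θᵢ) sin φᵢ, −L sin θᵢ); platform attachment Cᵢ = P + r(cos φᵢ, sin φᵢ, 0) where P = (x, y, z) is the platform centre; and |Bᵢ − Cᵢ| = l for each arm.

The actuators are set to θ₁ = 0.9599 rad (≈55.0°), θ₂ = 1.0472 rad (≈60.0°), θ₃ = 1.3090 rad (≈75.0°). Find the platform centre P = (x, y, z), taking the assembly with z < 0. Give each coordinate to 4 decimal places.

φ1=0.0°: virtual centre (0.2260, 0.0000, -0.1229), radius l
φ2=120.0°: virtual centre (-0.1075, 0.1862, -0.1299), radius l
arm 3 at φ=240.0°: e+L cos θ3 = 0.1788;  O3 = (-0.0894, -0.1549, -0.1449)
subtract pairs → two planes through P
linear system: -0.6671x+0.3724y = -0.0031−-0.0141z; -0.6309x+-0.3097y = -0.0132−-0.0440z
Cramer: x(z) = 0.0133-0.0470z;  y(z) = 0.0156-0.0464z
into |P−O₁|² = l²: 1.0044z² + 0.2643z + -0.0690 = 0;  Δ = 0.3471;  z = -0.4249 or 0.1617 → z<0 root = -0.4249
x = 0.0333, y = 0.0353

(0.0333, 0.0353, -0.4249)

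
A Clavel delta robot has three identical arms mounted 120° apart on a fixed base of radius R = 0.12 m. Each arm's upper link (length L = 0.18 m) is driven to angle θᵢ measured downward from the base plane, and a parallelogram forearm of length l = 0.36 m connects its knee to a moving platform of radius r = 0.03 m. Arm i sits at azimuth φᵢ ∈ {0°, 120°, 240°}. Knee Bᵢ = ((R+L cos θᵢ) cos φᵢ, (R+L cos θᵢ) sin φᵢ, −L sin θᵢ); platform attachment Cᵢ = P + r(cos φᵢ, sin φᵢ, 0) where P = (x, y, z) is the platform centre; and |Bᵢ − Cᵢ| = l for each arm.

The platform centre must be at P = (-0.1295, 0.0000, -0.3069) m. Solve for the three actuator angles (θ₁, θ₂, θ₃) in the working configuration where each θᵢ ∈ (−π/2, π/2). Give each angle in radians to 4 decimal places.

rotate P by −φ1: (-0.1295, 0.0000, -0.3069)
  A cos θ + B sin θ = C:  0.2195·cos θ + -0.3069·sin θ = -0.1255
  γ=atan2(-0.3069,0.2195)=-0.9499;  ψ=arccos(-0.3325)=1.9098;  θ1=γ+ψ≈0.9598
arm 2 (φ=120.0°): x'=0.0647, y'=0.1122
  e−x'=0.0253;  (l²−L²−(e−x')²−y'²−z²)/2L = -0.0283
  √(A²+B²)=0.3079;  θ2 = -1.4887+1.6630 ≈ 0.1743
rotate P by −φ3: (0.0648, -0.1122, -0.3069)
  A=0.0252, B=-0.3069, C=(l²−L²−A²−y'²−z²)/(2L)=-0.0283
  θ3 = atan2(B,A) + arccos(C/0.3079) = 0.1743

θ₁ = 0.9598, θ₂ = 0.1743, θ₃ = 0.1743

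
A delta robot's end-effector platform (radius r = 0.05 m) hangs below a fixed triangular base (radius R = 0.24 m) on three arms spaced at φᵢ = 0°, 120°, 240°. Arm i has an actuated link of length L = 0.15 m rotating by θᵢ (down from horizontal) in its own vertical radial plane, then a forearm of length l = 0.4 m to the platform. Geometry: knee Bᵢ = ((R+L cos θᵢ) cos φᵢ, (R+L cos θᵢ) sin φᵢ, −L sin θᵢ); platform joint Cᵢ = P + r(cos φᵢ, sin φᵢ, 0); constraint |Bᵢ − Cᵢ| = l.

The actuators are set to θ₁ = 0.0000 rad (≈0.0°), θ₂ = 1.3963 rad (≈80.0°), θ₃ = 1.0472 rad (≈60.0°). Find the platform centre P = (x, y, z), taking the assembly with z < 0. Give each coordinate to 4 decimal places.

(0.1481, -0.0459, -0.3480)

φ1=0.0°: virtual centre (0.3400, 0.0000, 0.0000), radius l
centre 2 = (0.2160·cos120.0°, 0.2160·sin120.0°, -0.1477) = (-0.1080, 0.1871, -0.1477)
φ3=240.0°: virtual centre (-0.1325, -0.2295, -0.1299), radius l
eliminate P² terms by subtracting sphere 1 from 2 and 3
plane₁₂: -0.8960x+0.3742y+-0.2954z = -0.0471
det = 0.7649;  x = 0.0422+-0.3044z,  y = -0.0248+0.0607z
quadratic in z: (1.0963)z²+(0.1783)z+(-0.0707)=0, √Δ=0.5847 → z ∈ {-0.3480, 0.1853}; z = -0.3480 (taking z<0)
x = 0.1481, y = -0.0459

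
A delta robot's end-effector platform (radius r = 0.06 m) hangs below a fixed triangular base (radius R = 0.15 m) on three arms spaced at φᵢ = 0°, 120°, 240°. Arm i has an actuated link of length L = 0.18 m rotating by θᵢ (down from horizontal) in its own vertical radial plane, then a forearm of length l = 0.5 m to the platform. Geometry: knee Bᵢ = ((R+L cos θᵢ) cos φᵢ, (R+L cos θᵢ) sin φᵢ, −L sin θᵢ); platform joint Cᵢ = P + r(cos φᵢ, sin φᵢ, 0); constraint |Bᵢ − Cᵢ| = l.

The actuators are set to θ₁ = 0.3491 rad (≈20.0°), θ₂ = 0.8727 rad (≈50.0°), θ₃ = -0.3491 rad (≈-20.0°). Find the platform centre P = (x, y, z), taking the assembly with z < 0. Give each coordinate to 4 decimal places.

(-0.0063, -0.2211, -0.4230)

arm 1 at φ=0.0°: ρ1 = 0.2591;  S1 = (0.2591, 0.0000, -0.0616)
arm 2 at φ=120.0°: ρ2 = 0.2057;  S2 = (-0.1028, 0.1781, -0.1379)
arm 3 at φ=240.0°: ρ3 = 0.2591;  S3 = (-0.1296, -0.2244, 0.0616)
|S₂|²−|S₁|² = -0.0096;  |S₃|²−|S₁|² = 0.0000
plane₁₂: -0.7240x+0.3563y+-0.1526z = -0.0096
det = 0.6019;  x = 0.0072+0.0319z,  y = -0.0124+0.4934z
quadratic in z: (1.2444)z²+(0.0948)z+(-0.1826)=0, √Δ=0.9580 → z ∈ {-0.4230, 0.3468}; z = -0.4230 (taking z<0)
x = -0.0063, y = -0.2211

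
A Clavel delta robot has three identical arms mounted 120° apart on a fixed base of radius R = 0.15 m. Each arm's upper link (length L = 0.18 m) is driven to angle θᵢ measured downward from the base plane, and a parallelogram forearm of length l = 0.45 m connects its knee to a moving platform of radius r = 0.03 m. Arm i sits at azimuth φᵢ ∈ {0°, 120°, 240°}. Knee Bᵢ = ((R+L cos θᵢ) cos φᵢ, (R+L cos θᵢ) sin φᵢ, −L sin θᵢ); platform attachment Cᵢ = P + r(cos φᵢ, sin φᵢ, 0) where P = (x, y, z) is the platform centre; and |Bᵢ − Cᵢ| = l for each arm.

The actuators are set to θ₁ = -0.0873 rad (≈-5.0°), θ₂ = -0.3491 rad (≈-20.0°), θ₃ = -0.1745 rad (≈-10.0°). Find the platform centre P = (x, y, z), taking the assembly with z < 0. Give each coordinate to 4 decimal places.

(-0.0193, 0.0162, -0.3017)

φ1=0.0°: virtual centre (0.2993, 0.0000, 0.0157), radius l
φ2=120.0°: virtual centre (-0.1446, 0.2504, 0.0616), radius l
arm 3 at φ=240.0°: (R−r)+L cos θ3 = 0.2973;  O3 = (-0.1486, -0.2574, 0.0313)
eliminate P² terms by subtracting sphere 1 from 2 and 3
linear system: -0.8878x+0.5008y = -0.0024−0.0918z; -0.8959x+-0.5149y = -0.0005−0.0311z
Cramer: x(z) = 0.0017+0.0694z;  y(z) = -0.0019-0.0603z
into |P−O₁|² = l²: 1.0084z² + -0.0724z + -0.1137 = 0;  Δ = 0.4637;  z = -0.3017 or 0.3735 → z<0 root = -0.3017
x = -0.0193, y = 0.0162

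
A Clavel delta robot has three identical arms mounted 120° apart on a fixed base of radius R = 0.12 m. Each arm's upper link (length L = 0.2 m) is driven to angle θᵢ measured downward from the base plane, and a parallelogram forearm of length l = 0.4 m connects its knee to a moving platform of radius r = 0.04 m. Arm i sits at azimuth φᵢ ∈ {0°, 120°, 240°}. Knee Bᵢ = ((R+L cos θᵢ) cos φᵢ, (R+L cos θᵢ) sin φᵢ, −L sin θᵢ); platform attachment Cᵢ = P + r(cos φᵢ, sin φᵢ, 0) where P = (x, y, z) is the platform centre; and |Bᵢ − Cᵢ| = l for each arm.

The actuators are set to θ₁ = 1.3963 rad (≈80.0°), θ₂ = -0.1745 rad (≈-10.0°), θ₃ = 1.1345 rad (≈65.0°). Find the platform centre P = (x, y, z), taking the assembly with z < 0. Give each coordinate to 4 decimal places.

φ1=0.0°: virtual centre (0.1147, 0.0000, -0.1970), radius l
arm 2 at φ=120.0°: e+L cos θ2 = 0.2770;  O2 = (-0.1385, 0.2399, 0.0347)
φ3=240.0°: virtual centre (-0.0823, -0.1425, -0.1813), radius l
subtract pairs → two planes through P
linear system: -0.5064x+0.4797y = 0.0260−0.4634z; -0.3940x+-0.2850y = 0.0080−0.0314z
Cramer: x(z) = -0.0337+0.4414z;  y(z) = 0.0186-0.5000z
quadratic in z: (1.4448)z²+(0.2444)z+(-0.0988)=0, √Δ=0.7943 → z ∈ {-0.3595, 0.1903}; z = -0.3595 (taking z<0)
x = -0.1923, y = 0.1983

(-0.1923, 0.1983, -0.3595)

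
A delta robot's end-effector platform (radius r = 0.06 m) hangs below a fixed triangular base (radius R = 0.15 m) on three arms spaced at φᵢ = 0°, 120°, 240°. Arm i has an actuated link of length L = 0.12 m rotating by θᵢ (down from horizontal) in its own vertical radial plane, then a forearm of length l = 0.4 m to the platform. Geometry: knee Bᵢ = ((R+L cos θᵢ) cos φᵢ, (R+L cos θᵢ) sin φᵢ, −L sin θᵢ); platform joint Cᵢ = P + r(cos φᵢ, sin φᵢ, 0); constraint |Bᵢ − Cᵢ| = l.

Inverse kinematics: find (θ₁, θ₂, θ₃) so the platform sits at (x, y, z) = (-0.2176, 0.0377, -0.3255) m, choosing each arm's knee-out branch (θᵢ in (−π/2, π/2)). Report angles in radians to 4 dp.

rotate P by −φ1: (-0.2176, 0.0377, -0.3255)
  A cos θ + B sin θ = C:  0.3076·cos θ + -0.3255·sin θ = -0.2350
  θ1 = atan2(B,A) + arccos(C/0.4478) = 1.3094
arm 2 (φ=120.0°): x'=0.1414, y'=0.1696
  A=-0.0514, B=-0.3255, C=(l²−L²−A²−y'²−z²)/(2L)=0.0343
  √(A²+B²)=0.3295;  θ2 = -1.7276+1.4664 ≈ -0.2611
φ3=240.0° → target in arm frame (0.0762, -0.2073)
  e−x'=0.0138;  (l²−L²−(e−x')²−y'²−z²)/2L = -0.0146
  γ=atan2(-0.3255,0.0138)=-1.5283;  ψ=arccos(-0.0449)=1.6158;  θ3=γ+ψ≈0.0875

θ₁ = 1.3094, θ₂ = -0.2611, θ₃ = 0.0875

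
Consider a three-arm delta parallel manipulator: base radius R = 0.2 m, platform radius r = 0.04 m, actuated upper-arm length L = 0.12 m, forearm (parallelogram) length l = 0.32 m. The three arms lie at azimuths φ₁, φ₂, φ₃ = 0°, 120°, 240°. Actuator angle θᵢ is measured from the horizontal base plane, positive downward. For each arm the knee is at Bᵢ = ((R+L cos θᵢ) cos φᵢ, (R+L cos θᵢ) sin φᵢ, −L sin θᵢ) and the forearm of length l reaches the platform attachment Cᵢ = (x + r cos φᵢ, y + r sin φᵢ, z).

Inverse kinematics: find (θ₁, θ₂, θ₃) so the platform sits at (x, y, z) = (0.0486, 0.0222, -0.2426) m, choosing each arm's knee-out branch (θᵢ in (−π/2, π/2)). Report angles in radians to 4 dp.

arm 1 (φ=0.0°): x'=0.0486, y'=0.0222
  e−x'=0.1114;  (l²−L²−(e−x')²−y'²−z²)/2L = 0.0677
  √(A²+B²)=0.2670;  θ1 = -1.1403+1.3145 ≈ 0.1742
φ2=120.0° → target in arm frame (-0.0051, -0.0532)
  A=0.1651, B=-0.2426, C=(l²−L²−A²−y'²−z²)/(2L)=-0.0039
  θ2 = atan2(B,A) + arccos(C/0.2934) = 0.6107
φ3=240.0° → target in arm frame (-0.0435, 0.0310)
  A cos θ + B sin θ = C:  0.2035·cos θ + -0.2426·sin θ = -0.0552
  γ=atan2(-0.2426,0.2035)=-0.8728;  ψ=arccos(-0.1742)=1.7459;  θ3=γ+ψ≈0.8731

θ₁ = 0.1742, θ₂ = 0.6107, θ₃ = 0.8731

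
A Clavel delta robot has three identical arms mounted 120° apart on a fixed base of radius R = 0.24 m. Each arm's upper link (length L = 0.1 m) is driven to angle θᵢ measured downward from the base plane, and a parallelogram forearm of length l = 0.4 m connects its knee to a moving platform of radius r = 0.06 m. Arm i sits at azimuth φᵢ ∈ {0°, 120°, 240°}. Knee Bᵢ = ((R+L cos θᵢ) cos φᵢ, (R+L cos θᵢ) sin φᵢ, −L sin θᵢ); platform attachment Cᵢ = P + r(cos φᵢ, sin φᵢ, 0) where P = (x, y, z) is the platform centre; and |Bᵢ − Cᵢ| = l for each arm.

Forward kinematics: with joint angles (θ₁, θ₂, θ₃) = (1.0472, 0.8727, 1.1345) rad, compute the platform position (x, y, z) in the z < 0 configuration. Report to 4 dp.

(-0.0046, 0.0239, -0.4097)

φ1=0.0°: virtual centre (0.2300, 0.0000, -0.0866), radius l
φ2=120.0°: virtual centre (-0.1221, 0.2115, -0.0766), radius l
arm 3 at φ=240.0°: ρ3 = 0.2223;  O3 = (-0.1111, -0.1925, -0.0906)
subtract pairs → two planes through P
linear system: -0.7043x+0.4231y = 0.0051−0.0200z; -0.6823x+-0.3850y = -0.0028−-0.0081z
Cramer: x(z) = -0.0014+0.0077z;  y(z) = 0.0098-0.0345z
sphere 1 gives Az²+Bz+C=0 with A=1.0012, B=0.1690, C=-0.0988;  B²−4AC=0.4244;  roots -0.4097, 0.2409;  negative root z = -0.4097
x = -0.0046, y = 0.0239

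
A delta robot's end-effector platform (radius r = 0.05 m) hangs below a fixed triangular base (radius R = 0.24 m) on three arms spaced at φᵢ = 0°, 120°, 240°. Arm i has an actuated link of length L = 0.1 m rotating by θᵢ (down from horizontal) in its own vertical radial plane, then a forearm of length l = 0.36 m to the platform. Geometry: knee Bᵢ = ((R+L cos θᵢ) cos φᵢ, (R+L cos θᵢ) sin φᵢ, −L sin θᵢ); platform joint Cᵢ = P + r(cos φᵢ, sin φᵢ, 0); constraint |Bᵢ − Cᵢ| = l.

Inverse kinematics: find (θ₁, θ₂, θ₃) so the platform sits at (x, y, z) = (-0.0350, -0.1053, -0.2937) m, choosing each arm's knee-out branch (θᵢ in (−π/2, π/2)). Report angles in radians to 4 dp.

θ₁ = 1.0472, θ₂ = 1.3088, θ₃ = -0.1748

arm 1 (φ=0.0°): x'=-0.0350, y'=-0.1053
  A=0.2250, B=-0.2937, C=(l²−L²−A²−y'²−z²)/(2L)=-0.1419
  √(A²+B²)=0.3700;  θ1 = -0.9171+1.9643 ≈ 1.0472
arm 2 (φ=120.0°): x'=-0.0737, y'=0.0830
  e−x'=0.2637;  (l²−L²−(e−x')²−y'²−z²)/2L = -0.2154
  θ2 = atan2(B,A) + arccos(C/0.3947) = 1.3088
φ3=240.0° → target in arm frame (0.1087, 0.0223)
  e−x'=0.0813;  (l²−L²−(e−x')²−y'²−z²)/2L = 0.1312
  γ=atan2(-0.2937,0.0813)=-1.3007;  ψ=arccos(0.4304)=1.1259;  θ3=γ+ψ≈-0.1748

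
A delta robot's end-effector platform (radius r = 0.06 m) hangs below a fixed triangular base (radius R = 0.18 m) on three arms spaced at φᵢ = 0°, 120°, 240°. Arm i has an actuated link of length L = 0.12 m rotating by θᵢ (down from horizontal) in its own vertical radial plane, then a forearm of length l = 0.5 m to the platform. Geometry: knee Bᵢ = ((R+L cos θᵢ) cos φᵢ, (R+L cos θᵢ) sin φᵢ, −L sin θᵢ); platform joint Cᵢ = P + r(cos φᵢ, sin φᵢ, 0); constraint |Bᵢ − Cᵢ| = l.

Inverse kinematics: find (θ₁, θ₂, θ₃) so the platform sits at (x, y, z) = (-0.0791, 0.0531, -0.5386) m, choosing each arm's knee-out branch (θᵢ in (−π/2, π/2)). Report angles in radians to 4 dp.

θ₁ = 1.1344, θ₂ = 0.5233, θ₃ = 0.8726

φ1=0.0° → target in arm frame (-0.0791, 0.0531)
  A cos θ + B sin θ = C:  0.1991·cos θ + -0.5386·sin θ = -0.4040
  γ=atan2(-0.5386,0.1991)=-1.2167;  ψ=arccos(-0.7035)=2.3511;  θ1=γ+ψ≈1.1344
rotate P by −φ2: (0.0855, 0.0420, -0.5386)
  A=0.0345, B=-0.5386, C=(l²−L²−A²−y'²−z²)/(2L)=-0.2393
  γ=atan2(-0.5386,0.0345)=-1.5069;  ψ=arccos(-0.4434)=2.0302;  θ2=γ+ψ≈0.5233
φ3=240.0° → target in arm frame (-0.0064, -0.0951)
  e−x'=0.1264;  (l²−L²−(e−x')²−y'²−z²)/2L = -0.3313
  √(A²+B²)=0.5532;  θ3 = -1.3402+2.2128 ≈ 0.8726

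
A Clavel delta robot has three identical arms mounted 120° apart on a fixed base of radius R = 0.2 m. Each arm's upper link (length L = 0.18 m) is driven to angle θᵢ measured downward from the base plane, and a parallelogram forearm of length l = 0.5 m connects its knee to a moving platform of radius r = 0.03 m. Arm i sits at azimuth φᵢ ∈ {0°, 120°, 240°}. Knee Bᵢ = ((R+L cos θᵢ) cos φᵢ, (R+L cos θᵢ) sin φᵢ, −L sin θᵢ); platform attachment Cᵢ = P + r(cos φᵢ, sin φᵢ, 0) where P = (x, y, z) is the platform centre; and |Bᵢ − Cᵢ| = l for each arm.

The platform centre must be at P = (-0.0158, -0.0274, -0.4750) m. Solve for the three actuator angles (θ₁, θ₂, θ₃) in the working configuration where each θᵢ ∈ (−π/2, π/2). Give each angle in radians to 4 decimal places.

arm 1 (φ=0.0°): x'=-0.0158, y'=-0.0274
  A cos θ + B sin θ = C:  0.1858·cos θ + -0.4750·sin θ = -0.1203
  γ=atan2(-0.4750,0.1858)=-1.1979;  ψ=arccos(-0.2358)=1.8088;  θ1=γ+ψ≈0.6109
rotate P by −φ2: (-0.0158, 0.0274, -0.4750)
  e−x'=0.1858;  (l²−L²−(e−x')²−y'²−z²)/2L = -0.1203
  γ=atan2(-0.4750,0.1858)=-1.1979;  ψ=arccos(-0.2359)=1.8089;  θ2=γ+ψ≈0.6110
rotate P by −φ3: (0.0316, 0.0000, -0.4750)
  A=0.1384, B=-0.4750, C=(l²−L²−A²−y'²−z²)/(2L)=-0.0755
  γ=atan2(-0.4750,0.1384)=-1.2873;  ψ=arccos(-0.1526)=1.7240;  θ3=γ+ψ≈0.4366

θ₁ = 0.6109, θ₂ = 0.6110, θ₃ = 0.4366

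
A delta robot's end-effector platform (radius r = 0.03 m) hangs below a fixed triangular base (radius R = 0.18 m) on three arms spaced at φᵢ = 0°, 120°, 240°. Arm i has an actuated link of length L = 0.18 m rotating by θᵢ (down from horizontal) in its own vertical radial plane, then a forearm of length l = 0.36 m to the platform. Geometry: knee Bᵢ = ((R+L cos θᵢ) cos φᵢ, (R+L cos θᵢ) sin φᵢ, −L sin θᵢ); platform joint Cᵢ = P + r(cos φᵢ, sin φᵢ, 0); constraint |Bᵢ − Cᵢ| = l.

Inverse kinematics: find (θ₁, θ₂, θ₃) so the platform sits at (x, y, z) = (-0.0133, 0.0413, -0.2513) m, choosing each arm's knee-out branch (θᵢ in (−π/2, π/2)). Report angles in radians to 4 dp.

θ₁ = 0.5236, θ₂ = 0.1750, θ₃ = 0.6109

φ1=0.0° → target in arm frame (-0.0133, 0.0413)
  e−x'=0.1633;  (l²−L²−(e−x')²−y'²−z²)/2L = 0.0158
  θ1 = atan2(B,A) + arccos(C/0.2997) = 0.5236
arm 2 (φ=120.0°): x'=0.0424, y'=-0.0091
  A=0.1076, B=-0.2513, C=(l²−L²−A²−y'²−z²)/(2L)=0.0622
  θ2 = atan2(B,A) + arccos(C/0.2734) = 0.1750
rotate P by −φ3: (-0.0291, -0.0322, -0.2513)
  e−x'=0.1791;  (l²−L²−(e−x')²−y'²−z²)/2L = 0.0026
  √(A²+B²)=0.3086;  θ3 = -0.9516+1.5624 ≈ 0.6109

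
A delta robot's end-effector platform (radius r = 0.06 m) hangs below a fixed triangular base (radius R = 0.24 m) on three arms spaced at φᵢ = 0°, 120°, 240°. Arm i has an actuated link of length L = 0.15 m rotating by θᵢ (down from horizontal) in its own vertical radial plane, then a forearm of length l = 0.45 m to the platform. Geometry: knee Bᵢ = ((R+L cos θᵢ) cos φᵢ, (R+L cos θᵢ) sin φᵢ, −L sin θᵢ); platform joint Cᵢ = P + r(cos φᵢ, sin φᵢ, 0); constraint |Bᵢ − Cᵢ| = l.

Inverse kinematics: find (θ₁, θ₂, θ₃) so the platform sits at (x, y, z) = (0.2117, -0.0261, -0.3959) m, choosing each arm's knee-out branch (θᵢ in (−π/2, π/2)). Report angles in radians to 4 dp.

θ₁ = -0.2620, θ₂ = 1.3961, θ₃ = 1.2218

rotate P by −φ1: (0.2117, -0.0261, -0.3959)
  A=-0.0317, B=-0.3959, C=(l²−L²−A²−y'²−z²)/(2L)=0.0719
  √(A²+B²)=0.3972;  θ1 = -1.6507+1.3887 ≈ -0.2620
φ2=120.0° → target in arm frame (-0.1285, -0.1703)
  e−x'=0.3085;  (l²−L²−(e−x')²−y'²−z²)/2L = -0.3363
  θ2 = atan2(B,A) + arccos(C/0.5019) = 1.3961
arm 3 (φ=240.0°): x'=-0.0832, y'=0.1964
  A cos θ + B sin θ = C:  0.2632·cos θ + -0.3959·sin θ = -0.2820
  θ3 = atan2(B,A) + arccos(C/0.4754) = 1.2218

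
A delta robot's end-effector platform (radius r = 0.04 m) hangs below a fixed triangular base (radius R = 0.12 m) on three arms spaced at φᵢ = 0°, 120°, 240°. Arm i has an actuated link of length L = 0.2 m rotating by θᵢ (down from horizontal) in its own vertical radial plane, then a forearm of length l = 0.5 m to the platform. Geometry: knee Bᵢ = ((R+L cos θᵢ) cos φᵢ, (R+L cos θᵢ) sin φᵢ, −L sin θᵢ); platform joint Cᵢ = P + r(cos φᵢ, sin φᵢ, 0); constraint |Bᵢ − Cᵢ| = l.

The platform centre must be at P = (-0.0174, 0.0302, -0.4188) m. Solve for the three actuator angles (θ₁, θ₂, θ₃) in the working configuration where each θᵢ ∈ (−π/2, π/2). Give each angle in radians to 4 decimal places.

rotate P by −φ1: (-0.0174, 0.0302, -0.4188)
  e−x'=0.0974;  (l²−L²−(e−x')²−y'²−z²)/2L = 0.0605
  θ1 = atan2(B,A) + arccos(C/0.4300) = 0.0873
φ2=120.0° → target in arm frame (0.0349, 0.0000)
  A cos θ + B sin θ = C:  0.0451·cos θ + -0.4188·sin θ = 0.0814
  γ=atan2(-0.4188,0.0451)=-1.4634;  ψ=arccos(0.1933)=1.3763;  θ2=γ+ψ≈-0.0871
φ3=240.0° → target in arm frame (-0.0175, -0.0302)
  A=0.0975, B=-0.4188, C=(l²−L²−A²−y'²−z²)/(2L)=0.0605
  √(A²+B²)=0.4300;  θ3 = -1.3422+1.4296 ≈ 0.0875

θ₁ = 0.0873, θ₂ = -0.0871, θ₃ = 0.0875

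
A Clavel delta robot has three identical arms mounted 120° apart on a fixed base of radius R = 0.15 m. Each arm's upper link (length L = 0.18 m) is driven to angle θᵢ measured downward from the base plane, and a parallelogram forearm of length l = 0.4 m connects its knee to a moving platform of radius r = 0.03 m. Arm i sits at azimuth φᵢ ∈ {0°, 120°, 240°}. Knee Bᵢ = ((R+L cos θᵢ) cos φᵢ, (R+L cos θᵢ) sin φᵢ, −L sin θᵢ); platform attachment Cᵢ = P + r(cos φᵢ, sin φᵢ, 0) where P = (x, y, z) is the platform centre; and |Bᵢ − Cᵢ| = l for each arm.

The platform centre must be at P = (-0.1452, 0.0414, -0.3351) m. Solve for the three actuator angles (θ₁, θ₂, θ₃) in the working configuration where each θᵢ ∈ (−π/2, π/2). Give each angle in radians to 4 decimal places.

θ₁ = 1.0472, θ₂ = 0.0001, θ₃ = 0.3489

rotate P by −φ1: (-0.1452, 0.0414, -0.3351)
  A=0.2652, B=-0.3351, C=(l²−L²−A²−y'²−z²)/(2L)=-0.1576
  √(A²+B²)=0.4273;  θ1 = -0.9013+1.9485 ≈ 1.0472
rotate P by −φ2: (0.1085, 0.1050, -0.3351)
  A cos θ + B sin θ = C:  0.0115·cos θ + -0.3351·sin θ = 0.0115
  γ=atan2(-0.3351,0.0115)=-1.5364;  ψ=arccos(0.0343)=1.5365;  θ2=γ+ψ≈0.0001
rotate P by −φ3: (0.0367, -0.1464, -0.3351)
  e−x'=0.0833;  (l²−L²−(e−x')²−y'²−z²)/2L = -0.0363
  γ=atan2(-0.3351,0.0833)=-1.3273;  ψ=arccos(-0.1051)=1.6761;  θ3=γ+ψ≈0.3489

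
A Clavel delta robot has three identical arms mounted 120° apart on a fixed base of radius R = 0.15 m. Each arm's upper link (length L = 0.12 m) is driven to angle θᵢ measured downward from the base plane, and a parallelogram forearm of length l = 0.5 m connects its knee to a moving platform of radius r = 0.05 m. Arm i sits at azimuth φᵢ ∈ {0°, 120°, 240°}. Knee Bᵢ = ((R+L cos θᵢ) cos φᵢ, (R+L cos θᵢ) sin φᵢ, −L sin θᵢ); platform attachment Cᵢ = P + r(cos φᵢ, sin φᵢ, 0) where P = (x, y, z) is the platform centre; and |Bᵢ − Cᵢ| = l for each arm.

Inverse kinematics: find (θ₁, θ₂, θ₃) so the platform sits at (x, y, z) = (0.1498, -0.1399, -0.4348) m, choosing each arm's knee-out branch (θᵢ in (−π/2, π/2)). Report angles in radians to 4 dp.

rotate P by −φ1: (0.1498, -0.1399, -0.4348)
  A cos θ + B sin θ = C:  -0.0498·cos θ + -0.4348·sin θ = 0.1021
  γ=atan2(-0.4348,-0.0498)=-1.6848;  ψ=arccos(0.2332)=1.3354;  θ1=γ+ψ≈-0.3494
arm 2 (φ=120.0°): x'=-0.1961, y'=-0.0598
  A=0.2961, B=-0.4348, C=(l²−L²−A²−y'²−z²)/(2L)=-0.1861
  √(A²+B²)=0.5260;  θ2 = -0.9730+1.9325 ≈ 0.9595
arm 3 (φ=240.0°): x'=0.0463, y'=0.1997
  A cos θ + B sin θ = C:  0.0537·cos θ + -0.4348·sin θ = 0.0158
  θ3 = atan2(B,A) + arccos(C/0.4381) = 0.0869

θ₁ = -0.3494, θ₂ = 0.9595, θ₃ = 0.0869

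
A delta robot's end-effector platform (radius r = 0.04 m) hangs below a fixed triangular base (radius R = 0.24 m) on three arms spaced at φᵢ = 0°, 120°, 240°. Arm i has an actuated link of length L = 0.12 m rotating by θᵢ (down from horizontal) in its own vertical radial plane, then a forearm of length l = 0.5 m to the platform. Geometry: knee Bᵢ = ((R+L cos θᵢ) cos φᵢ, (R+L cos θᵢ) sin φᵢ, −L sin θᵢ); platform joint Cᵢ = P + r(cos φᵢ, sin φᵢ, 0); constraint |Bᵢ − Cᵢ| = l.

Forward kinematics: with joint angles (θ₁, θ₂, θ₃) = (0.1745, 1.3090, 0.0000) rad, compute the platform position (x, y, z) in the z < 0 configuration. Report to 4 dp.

(0.0659, -0.1470, -0.4267)

arm 1 at φ=0.0°: e+L cos θ1 = 0.3182;  centre 1 = (0.3182, 0.0000, -0.0208)
arm 2 at φ=120.0°: e+L cos θ2 = 0.2311;  centre 2 = (-0.1155, 0.2001, -0.1159)
centre 3 = (0.3200·cos240.0°, 0.3200·sin240.0°, 0.0000) = (-0.1600, -0.2771, 0.0000)
|centre ₂|²−|centre ₁|² = -0.0348;  |centre ₃|²−|centre ₁|² = 0.0007
linear system: -0.8674x+0.4002y = -0.0348−-0.1902z; -0.9564x+-0.5543y = 0.0007−0.0417z
Cramer: x(z) = 0.0220-0.1027z;  y(z) = -0.0393+0.2525z
into |P−centre ₁|² = l²: 1.0743z² + 0.0827z + -0.1603 = 0;  Δ = 0.6957;  z = -0.4267 or 0.3497 → z<0 root = -0.4267
x = 0.0659, y = -0.1470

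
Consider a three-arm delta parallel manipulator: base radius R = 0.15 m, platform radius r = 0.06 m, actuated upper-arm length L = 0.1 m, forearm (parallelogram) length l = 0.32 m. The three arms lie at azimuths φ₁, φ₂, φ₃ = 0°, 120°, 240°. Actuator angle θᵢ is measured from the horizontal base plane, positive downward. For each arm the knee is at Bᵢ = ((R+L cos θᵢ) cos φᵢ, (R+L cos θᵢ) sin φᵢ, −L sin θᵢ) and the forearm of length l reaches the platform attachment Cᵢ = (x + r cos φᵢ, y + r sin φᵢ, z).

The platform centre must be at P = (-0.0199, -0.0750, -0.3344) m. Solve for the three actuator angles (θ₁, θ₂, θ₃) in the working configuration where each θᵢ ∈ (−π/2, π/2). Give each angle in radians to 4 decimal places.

θ₁ = 0.8730, θ₂ = 1.0476, θ₃ = 0.3495

φ1=0.0° → target in arm frame (-0.0199, -0.0750)
  A=0.1099, B=-0.3344, C=(l²−L²−A²−y'²−z²)/(2L)=-0.1856
  √(A²+B²)=0.3520;  θ1 = -1.2533+2.1263 ≈ 0.8730
rotate P by −φ2: (-0.0550, 0.0547, -0.3344)
  A cos θ + B sin θ = C:  0.1450·cos θ + -0.3344·sin θ = -0.2172
  √(A²+B²)=0.3645;  θ2 = -1.1616+2.2093 ≈ 1.0476
rotate P by −φ3: (0.0749, 0.0203, -0.3344)
  A cos θ + B sin θ = C:  0.0151·cos θ + -0.3344·sin θ = -0.1003
  γ=atan2(-0.3344,0.0151)=-1.5257;  ψ=arccos(-0.2997)=1.8751;  θ3=γ+ψ≈0.3495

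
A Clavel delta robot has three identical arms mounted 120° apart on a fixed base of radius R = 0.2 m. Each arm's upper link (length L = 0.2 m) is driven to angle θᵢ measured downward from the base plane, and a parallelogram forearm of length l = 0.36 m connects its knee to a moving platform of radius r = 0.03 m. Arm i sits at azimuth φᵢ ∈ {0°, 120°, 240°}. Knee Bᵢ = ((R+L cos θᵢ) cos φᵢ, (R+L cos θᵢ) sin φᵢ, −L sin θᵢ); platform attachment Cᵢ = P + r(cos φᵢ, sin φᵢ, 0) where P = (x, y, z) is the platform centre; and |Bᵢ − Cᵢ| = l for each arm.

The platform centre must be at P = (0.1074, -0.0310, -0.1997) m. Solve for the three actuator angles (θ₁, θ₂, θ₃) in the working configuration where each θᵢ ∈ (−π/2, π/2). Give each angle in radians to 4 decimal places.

θ₁ = -0.2615, θ₂ = 1.0471, θ₃ = 0.7854

arm 1 (φ=0.0°): x'=0.1074, y'=-0.0310
  e−x'=0.0626;  (l²−L²−(e−x')²−y'²−z²)/2L = 0.1121
  γ=atan2(-0.1997,0.0626)=-1.2670;  ψ=arccos(0.5356)=1.0055;  θ1=γ+ψ≈-0.2615
rotate P by −φ2: (-0.0805, -0.0775, -0.1997)
  A cos θ + B sin θ = C:  0.2505·cos θ + -0.1997·sin θ = -0.0477
  θ2 = atan2(B,A) + arccos(C/0.3204) = 1.0471
φ3=240.0° → target in arm frame (-0.0269, 0.1085)
  e−x'=0.1969;  (l²−L²−(e−x')²−y'²−z²)/2L = -0.0020
  γ=atan2(-0.1997,0.1969)=-0.7926;  ψ=arccos(-0.0072)=1.5780;  θ3=γ+ψ≈0.7854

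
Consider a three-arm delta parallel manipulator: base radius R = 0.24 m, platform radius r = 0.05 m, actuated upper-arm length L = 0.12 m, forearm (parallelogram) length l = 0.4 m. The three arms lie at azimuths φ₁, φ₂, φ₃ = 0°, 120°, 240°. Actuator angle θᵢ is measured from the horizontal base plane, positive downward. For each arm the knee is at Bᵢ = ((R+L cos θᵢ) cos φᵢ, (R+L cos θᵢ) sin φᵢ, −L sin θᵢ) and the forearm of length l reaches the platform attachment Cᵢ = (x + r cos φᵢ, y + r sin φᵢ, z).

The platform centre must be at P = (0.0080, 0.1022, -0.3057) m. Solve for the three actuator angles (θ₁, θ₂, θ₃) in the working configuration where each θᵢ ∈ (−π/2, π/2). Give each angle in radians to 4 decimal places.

θ₁ = 0.4364, θ₂ = -0.1742, θ₃ = 1.0470

arm 1 (φ=0.0°): x'=0.0080, y'=0.1022
  A cos θ + B sin θ = C:  0.1820·cos θ + -0.3057·sin θ = 0.0357
  √(A²+B²)=0.3558;  θ1 = -1.0338+1.4702 ≈ 0.4364
rotate P by −φ2: (0.0845, -0.0580, -0.3057)
  e−x'=0.1055;  (l²−L²−(e−x')²−y'²−z²)/2L = 0.1569
  γ=atan2(-0.3057,0.1055)=-1.2385;  ψ=arccos(0.4851)=1.0643;  θ2=γ+ψ≈-0.1742
rotate P by −φ3: (-0.0925, -0.0442, -0.3057)
  A=0.2825, B=-0.3057, C=(l²−L²−A²−y'²−z²)/(2L)=-0.1234
  γ=atan2(-0.3057,0.2825)=-0.8248;  ψ=arccos(-0.2964)=1.8718;  θ3=γ+ψ≈1.0470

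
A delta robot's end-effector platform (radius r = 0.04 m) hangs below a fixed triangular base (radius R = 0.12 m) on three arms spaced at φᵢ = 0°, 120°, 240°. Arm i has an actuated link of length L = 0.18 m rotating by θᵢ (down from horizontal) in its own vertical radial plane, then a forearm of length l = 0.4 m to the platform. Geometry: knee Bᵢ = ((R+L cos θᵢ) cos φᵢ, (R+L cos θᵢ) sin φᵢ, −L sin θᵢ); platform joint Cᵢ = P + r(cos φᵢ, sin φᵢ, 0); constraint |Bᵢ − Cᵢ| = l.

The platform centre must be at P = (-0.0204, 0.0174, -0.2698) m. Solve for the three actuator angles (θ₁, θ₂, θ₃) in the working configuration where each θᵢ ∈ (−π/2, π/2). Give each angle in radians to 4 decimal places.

θ₁ = -0.0868, θ₂ = -0.3490, θ₃ = -0.1740

arm 1 (φ=0.0°): x'=-0.0204, y'=0.0174
  A=0.1004, B=-0.2698, C=(l²−L²−A²−y'²−z²)/(2L)=0.1234
  √(A²+B²)=0.2879;  θ1 = -1.2145+1.1278 ≈ -0.0868
φ2=120.0° → target in arm frame (0.0253, 0.0090)
  A cos θ + B sin θ = C:  0.0547·cos θ + -0.2698·sin θ = 0.1437
  √(A²+B²)=0.2753;  θ2 = -1.3707+1.0216 ≈ -0.3490
arm 3 (φ=240.0°): x'=-0.0049, y'=-0.0264
  A=0.0849, B=-0.2698, C=(l²−L²−A²−y'²−z²)/(2L)=0.1303
  γ=atan2(-0.2698,0.0849)=-1.2660;  ψ=arccos(0.4607)=1.0920;  θ3=γ+ψ≈-0.1740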